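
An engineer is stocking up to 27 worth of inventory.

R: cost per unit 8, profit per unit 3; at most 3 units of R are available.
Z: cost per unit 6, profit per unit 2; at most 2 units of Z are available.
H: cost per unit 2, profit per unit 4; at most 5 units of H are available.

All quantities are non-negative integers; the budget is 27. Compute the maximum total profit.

H has the best ratio (4/2); taking only H gives at most 5×4 = 20 (stopped by the supply cap of 5).
Mixing does better — 2×R and 5×H: cost 26 ≤ 27, profit 2·3 + 5·4 = 26.

26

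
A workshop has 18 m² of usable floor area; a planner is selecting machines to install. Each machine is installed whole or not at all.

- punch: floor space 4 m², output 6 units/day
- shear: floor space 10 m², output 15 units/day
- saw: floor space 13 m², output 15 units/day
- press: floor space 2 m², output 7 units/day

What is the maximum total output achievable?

shear + press: floor space 10 + 2 = 12 ≤ 18, output 15 + 7 = 22.
punch + shear + press: floor space 4 + 10 + 2 = 16 ≤ 18, output 6 + 15 + 7 = 28.
Best is punch, shear, and press with total output 28.

28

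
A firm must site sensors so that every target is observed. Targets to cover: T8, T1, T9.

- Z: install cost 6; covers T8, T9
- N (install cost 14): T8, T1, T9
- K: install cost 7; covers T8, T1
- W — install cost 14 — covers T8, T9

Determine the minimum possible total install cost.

This is an integer covering problem.
Choose Z and K: together they cover T8, T1, T9 — every target.
Total install cost: 6 + 7 = 13.
No cover costs less than 13.

13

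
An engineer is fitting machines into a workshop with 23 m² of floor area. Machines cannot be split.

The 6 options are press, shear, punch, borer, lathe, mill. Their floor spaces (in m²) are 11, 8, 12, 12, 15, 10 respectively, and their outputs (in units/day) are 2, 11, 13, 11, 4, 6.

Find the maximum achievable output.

24

shear + borer: floor space 8 + 12 = 20 ≤ 23, output 11 + 11 = 22.
shear + punch: floor space 8 + 12 = 20 ≤ 23, output 11 + 13 = 24.
punch + mill: floor space 12 + 10 = 22 ≤ 23, output 13 + 6 = 19.
Best is shear and punch with total output 24.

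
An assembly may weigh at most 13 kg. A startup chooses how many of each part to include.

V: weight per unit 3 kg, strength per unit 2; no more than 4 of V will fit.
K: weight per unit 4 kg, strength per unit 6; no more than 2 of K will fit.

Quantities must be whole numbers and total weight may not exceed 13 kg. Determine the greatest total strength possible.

14

This is a bounded integer knapsack.
2×K: weight 8 ≤ 13, strength 2·6 = 12.
1×V and 2×K: weight 11 ≤ 13, strength 1·2 + 2·6 = 14.
Best is 14.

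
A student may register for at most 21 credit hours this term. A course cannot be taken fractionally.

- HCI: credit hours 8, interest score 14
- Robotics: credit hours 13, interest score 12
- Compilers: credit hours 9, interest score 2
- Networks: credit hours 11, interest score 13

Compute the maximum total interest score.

27

HCI + Robotics: credit hours 8 + 13 = 21 ≤ 21, interest score 14 + 12 = 26.
HCI + Compilers: credit hours 8 + 9 = 17 ≤ 21, interest score 14 + 2 = 16.
HCI + Networks: credit hours 8 + 11 = 19 ≤ 21, interest score 14 + 13 = 27.
Best is HCI and Networks with total interest score 27.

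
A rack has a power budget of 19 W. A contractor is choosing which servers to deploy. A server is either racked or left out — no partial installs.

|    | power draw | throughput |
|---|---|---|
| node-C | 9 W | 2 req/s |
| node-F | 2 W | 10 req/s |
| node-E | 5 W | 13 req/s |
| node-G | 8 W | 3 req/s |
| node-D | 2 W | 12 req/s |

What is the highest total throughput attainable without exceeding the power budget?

38

Treat it as a binary knapsack problem.
Allowing fractional choices, the relaxed optimum would be about 38.4, but servers are indivisible.
node-F + node-E + node-G + node-D: power draw 2 + 5 + 8 + 2 = 17 ≤ 19, throughput 10 + 13 + 3 + 12 = 38.
node-C + node-F + node-E + node-D: power draw 9 + 2 + 5 + 2 = 18 ≤ 19, throughput 2 + 10 + 13 + 12 = 37.
Best is node-F, node-E, node-G, and node-D with total throughput 38.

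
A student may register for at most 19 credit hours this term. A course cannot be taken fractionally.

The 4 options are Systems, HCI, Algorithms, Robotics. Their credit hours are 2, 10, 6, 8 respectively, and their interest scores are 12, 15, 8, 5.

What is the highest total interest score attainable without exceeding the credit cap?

35

This is an integer program with binary decision variables.
Take Systems, HCI, and Algorithms: credit hours 2 + 10 + 6 = 18 ≤ 19, interest score 12 + 15 + 8 = 35.
No other feasible combination does better.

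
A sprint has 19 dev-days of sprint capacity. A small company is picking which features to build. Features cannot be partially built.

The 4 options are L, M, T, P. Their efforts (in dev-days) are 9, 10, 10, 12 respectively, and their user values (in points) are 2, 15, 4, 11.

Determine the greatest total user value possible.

17

P: effort 12 ≤ 19, user value 11.
M: effort 10 ≤ 19, user value 15.
L + M: effort 9 + 10 = 19 ≤ 19, user value 2 + 15 = 17.
Best is L and M with total user value 17.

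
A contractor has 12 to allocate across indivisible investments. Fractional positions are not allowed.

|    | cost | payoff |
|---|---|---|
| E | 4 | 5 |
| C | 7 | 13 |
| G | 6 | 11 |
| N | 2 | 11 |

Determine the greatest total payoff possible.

27

This is an integer program with binary decision variables.
C + N: cost 7 + 2 = 9 ≤ 12, payoff 13 + 11 = 24.
E + G + N: cost 4 + 6 + 2 = 12 ≤ 12, payoff 5 + 11 + 11 = 27.
G + N: cost 6 + 2 = 8 ≤ 12, payoff 11 + 11 = 22.
Best is E, G, and N with total payoff 27.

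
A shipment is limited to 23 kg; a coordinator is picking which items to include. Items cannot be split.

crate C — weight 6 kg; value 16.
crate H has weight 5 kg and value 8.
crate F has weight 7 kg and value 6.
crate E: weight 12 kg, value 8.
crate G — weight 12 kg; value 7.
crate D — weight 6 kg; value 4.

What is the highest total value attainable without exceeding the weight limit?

Take crate C, crate H, and crate E: weight 6 + 5 + 12 = 23 ≤ 23, value 16 + 8 + 8 = 32.
No other feasible combination does better.

32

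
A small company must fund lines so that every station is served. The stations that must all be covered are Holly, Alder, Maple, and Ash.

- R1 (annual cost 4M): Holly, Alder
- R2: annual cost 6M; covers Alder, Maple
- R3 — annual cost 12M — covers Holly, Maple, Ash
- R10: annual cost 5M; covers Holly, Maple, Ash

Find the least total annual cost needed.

Choose R1 and R10: together they cover Holly, Alder, Maple, Ash — every station.
Total annual cost: 4 + 5 = 9.

9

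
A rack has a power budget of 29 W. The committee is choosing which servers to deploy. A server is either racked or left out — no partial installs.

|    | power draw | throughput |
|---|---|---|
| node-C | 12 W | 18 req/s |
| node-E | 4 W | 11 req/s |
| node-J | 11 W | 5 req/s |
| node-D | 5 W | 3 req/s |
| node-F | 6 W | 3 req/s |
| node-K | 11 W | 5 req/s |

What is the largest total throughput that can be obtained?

Allowing fractional choices, the relaxed optimum would be about 35.9, but servers are indivisible.
node-C + node-E + node-K: power draw 12 + 4 + 11 = 27 ≤ 29, throughput 18 + 11 + 5 = 34.
node-C + node-E + node-D + node-F: power draw 12 + 4 + 5 + 6 = 27 ≤ 29, throughput 18 + 11 + 3 + 3 = 35.
node-C + node-E + node-J: power draw 12 + 4 + 11 = 27 ≤ 29, throughput 18 + 11 + 5 = 34.
Best is node-C, node-E, node-D, and node-F with total throughput 35.

35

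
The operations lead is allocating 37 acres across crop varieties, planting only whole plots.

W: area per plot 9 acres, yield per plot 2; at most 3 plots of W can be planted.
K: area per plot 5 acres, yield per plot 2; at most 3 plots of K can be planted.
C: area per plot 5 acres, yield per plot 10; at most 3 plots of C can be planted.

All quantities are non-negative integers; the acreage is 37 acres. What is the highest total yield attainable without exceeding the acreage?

36

This is a bounded integer knapsack.
3×K and 3×C: area 30 ≤ 37, yield 3·2 + 3·10 = 36.
1×W, 2×K, and 3×C: area 34 ≤ 37, yield 1·2 + 2·2 + 3·10 = 36.
Best is 36.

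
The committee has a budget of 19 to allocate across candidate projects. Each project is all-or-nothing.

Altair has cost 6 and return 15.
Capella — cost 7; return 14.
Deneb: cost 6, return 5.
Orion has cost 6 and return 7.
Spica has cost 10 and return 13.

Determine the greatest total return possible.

36

Altair + Capella + Deneb: cost 6 + 7 + 6 = 19 ≤ 19, return 15 + 14 + 5 = 34.
Altair + Capella + Orion: cost 6 + 7 + 6 = 19 ≤ 19, return 15 + 14 + 7 = 36.
Best is Altair, Capella, and Orion with total return 36.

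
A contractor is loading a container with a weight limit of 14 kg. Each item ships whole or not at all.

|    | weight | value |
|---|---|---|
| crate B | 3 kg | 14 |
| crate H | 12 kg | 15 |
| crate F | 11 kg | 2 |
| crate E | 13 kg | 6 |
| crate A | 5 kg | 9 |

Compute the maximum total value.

23

Take crate B and crate A: weight 3 + 5 = 8 ≤ 14, value 14 + 9 = 23.
No other feasible combination does better.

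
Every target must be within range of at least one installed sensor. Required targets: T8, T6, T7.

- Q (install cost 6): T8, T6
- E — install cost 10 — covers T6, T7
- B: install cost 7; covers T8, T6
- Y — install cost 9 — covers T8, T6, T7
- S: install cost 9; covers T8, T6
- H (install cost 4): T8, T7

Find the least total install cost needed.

9

Y alone covers T8, T6, T7 — every target.
Total install cost: 9.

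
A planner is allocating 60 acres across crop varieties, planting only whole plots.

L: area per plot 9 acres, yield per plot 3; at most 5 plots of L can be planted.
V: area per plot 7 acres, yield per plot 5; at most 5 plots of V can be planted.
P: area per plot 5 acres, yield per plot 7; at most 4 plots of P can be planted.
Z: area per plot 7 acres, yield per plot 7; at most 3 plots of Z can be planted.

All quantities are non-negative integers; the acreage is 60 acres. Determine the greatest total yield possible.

59

Take 2×V, 4×P, and 3×Z: area 55 ≤ 60, yield 2·5 + 4·7 + 3·7 = 59.
P has the best ratio (7/5) and is taken to its limit of 4; remaining capacity is filled optimally with the others.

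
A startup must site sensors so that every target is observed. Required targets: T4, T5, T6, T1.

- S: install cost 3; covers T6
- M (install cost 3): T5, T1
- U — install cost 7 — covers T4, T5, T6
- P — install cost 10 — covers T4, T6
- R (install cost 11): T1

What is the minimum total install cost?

The greedy cost-per-new-target heuristic would pick M, S, and U for 13, but a cheaper cover exists.
Choose M and U: together they cover T4, T5, T6, T1 — every target.
Total install cost: 3 + 7 = 10.
No cover costs less than 10.

10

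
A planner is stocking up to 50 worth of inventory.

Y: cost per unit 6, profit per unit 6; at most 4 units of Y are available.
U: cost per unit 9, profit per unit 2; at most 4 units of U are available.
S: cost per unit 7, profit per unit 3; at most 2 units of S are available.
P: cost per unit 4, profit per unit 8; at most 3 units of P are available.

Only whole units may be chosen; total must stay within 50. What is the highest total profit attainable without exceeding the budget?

This is a bounded integer knapsack.
4×Y, 2×S, and 3×P: cost 50 ≤ 50, profit 4·6 + 2·3 + 3·8 = 54.
4×Y, 1×S, and 3×P: cost 43 ≤ 50, profit 4·6 + 1·3 + 3·8 = 51.
Best is 54.

54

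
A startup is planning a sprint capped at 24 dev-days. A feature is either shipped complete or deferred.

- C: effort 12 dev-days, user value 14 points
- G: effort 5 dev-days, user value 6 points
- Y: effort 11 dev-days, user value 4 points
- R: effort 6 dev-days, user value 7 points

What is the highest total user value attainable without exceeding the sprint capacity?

Allowing fractional choices, the relaxed optimum would be about 27.4, but features are indivisible.
C + R: effort 12 + 6 = 18 ≤ 24, user value 14 + 7 = 21.
C + G: effort 12 + 5 = 17 ≤ 24, user value 14 + 6 = 20.
C + G + R: effort 12 + 5 + 6 = 23 ≤ 24, user value 14 + 6 + 7 = 27.
Best is C, G, and R with total user value 27.

27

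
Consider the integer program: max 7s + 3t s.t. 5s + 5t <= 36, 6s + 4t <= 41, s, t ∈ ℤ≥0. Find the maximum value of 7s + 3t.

45

(s,t)=(6,1): 5·6+5·1=35≤36, 6·6+4·1=40≤41, objective 45.
(s,t)=(6,0): 5·6+5·0=30≤36, 6·6+4·0=36≤41, objective 42.
Maximum is 45 at (s,t)=(6,1).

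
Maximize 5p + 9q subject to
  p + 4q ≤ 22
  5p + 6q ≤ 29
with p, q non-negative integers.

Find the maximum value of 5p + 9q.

41

Relaxing integrality, the LP optimum is 43.50 at (p,q) = (0, 4.83), which is not an integer point.
(p,q)=(1,4) is feasible, giving 41.
(p,q)=(2,3) is feasible, giving 37.
(p,q)=(0,4) is feasible, giving 36.
(p,q)=(1,3) is feasible, giving 32.
The best lattice point is (1,4), giving 41.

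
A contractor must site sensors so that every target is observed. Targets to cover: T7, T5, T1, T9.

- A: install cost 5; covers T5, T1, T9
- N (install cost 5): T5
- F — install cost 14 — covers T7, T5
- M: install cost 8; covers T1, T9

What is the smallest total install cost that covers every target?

This is an integer covering problem.
Choose A and F: together they cover T7, T5, T1, T9 — every target.
Total install cost: 5 + 14 = 19.
No cover costs less than 19.

19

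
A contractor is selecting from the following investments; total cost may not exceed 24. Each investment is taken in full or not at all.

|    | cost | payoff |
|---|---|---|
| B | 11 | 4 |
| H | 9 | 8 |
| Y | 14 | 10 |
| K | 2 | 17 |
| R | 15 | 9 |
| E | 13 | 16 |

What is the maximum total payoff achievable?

41

This is an integer program with binary decision variables.
H + K + E: cost 9 + 2 + 13 = 24 ≤ 24, payoff 8 + 17 + 16 = 41.
K + E: cost 2 + 13 = 15 ≤ 24, payoff 17 + 16 = 33.
Best is H, K, and E with total payoff 41.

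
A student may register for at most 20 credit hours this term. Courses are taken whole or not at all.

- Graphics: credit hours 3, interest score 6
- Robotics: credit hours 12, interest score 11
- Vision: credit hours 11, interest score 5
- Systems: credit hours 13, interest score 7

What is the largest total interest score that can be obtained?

This is an integer program with binary decision variables.
Take Graphics and Robotics: credit hours 3 + 12 = 15 ≤ 20, interest score 6 + 11 = 17.
No other feasible combination does better.

17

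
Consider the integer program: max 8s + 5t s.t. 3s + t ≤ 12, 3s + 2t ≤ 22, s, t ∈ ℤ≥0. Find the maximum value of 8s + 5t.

55

(s,t)=(0,11): 3·0+1·11=11≤12, 3·0+2·11=22≤22, objective 55.
(s,t)=(1,9): 3·1+1·9=12≤12, 3·1+2·9=21≤22, objective 53.
(s,t)=(0,10): 3·0+1·10=10≤12, 3·0+2·10=20≤22, objective 50.
No feasible integer point exceeds 55.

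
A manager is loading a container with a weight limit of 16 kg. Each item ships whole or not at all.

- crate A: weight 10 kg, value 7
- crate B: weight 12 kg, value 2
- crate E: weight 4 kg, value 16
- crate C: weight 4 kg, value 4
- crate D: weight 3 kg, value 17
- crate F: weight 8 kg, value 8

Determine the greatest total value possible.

41

Treat it as a binary knapsack problem.
crate E + crate C + crate D: weight 4 + 4 + 3 = 11 ≤ 16, value 16 + 4 + 17 = 37.
crate E + crate D + crate F: weight 4 + 3 + 8 = 15 ≤ 16, value 16 + 17 + 8 = 41.
Best is crate E, crate D, and crate F with total value 41.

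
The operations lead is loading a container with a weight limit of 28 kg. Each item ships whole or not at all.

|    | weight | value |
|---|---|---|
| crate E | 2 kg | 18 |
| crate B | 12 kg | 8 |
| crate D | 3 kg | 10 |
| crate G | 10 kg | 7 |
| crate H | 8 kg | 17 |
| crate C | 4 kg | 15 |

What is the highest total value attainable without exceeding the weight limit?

Take crate E, crate D, crate G, crate H, and crate C: weight 2 + 3 + 10 + 8 + 4 = 27 ≤ 28, value 18 + 10 + 7 + 17 + 15 = 67.
No other feasible combination does better.

67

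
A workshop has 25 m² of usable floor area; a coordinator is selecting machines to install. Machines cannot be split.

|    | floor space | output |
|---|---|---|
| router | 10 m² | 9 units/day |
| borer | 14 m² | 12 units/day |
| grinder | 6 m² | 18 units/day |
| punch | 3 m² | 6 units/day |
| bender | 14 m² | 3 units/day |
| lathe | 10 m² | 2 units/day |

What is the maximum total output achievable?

router + grinder + punch: floor space 10 + 6 + 3 = 19 ≤ 25, output 9 + 18 + 6 = 33.
borer + grinder + punch: floor space 14 + 6 + 3 = 23 ≤ 25, output 12 + 18 + 6 = 36.
Best is borer, grinder, and punch with total output 36.

36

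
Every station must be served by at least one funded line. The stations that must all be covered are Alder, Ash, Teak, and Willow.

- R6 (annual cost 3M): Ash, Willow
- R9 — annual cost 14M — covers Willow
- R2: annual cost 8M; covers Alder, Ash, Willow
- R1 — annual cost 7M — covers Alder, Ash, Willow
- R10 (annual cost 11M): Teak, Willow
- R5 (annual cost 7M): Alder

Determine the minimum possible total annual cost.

This is an integer covering problem.
The greedy cost-per-new-station heuristic would pick R6, R1, and R10 for 21, but a cheaper cover exists.
Choose R1 and R10: together they cover Alder, Ash, Teak, Willow — every station.
Total annual cost: 7 + 11 = 18.
No cover costs less than 18.

18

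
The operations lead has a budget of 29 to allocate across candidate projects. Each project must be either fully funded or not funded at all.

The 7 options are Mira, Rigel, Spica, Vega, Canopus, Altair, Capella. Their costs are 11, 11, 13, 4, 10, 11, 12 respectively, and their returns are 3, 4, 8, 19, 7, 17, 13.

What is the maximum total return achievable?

49

Vega + Altair + Capella: cost 4 + 11 + 12 = 27 ≤ 29, return 19 + 17 + 13 = 49.
Vega + Canopus + Altair: cost 4 + 10 + 11 = 25 ≤ 29, return 19 + 7 + 17 = 43.
Spica + Vega + Altair: cost 13 + 4 + 11 = 28 ≤ 29, return 8 + 19 + 17 = 44.
Best is Vega, Altair, and Capella with total return 49.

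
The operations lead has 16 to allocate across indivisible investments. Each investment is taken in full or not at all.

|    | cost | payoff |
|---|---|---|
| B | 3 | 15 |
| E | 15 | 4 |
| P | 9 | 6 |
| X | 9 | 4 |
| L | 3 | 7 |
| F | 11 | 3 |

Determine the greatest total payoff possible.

B + X + L: cost 3 + 9 + 3 = 15 ≤ 16, payoff 15 + 4 + 7 = 26.
B + P + L: cost 3 + 9 + 3 = 15 ≤ 16, payoff 15 + 6 + 7 = 28.
B + L: cost 3 + 3 = 6 ≤ 16, payoff 15 + 7 = 22.
Best is B, P, and L with total payoff 28.

28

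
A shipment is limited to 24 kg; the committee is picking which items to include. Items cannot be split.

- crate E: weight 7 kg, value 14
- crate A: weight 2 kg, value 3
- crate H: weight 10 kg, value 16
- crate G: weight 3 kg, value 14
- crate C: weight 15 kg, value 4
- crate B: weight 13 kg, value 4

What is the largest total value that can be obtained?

47

Allowing fractional choices, the relaxed optimum would be about 47.6, but items are indivisible.
crate A + crate H + crate G: weight 2 + 10 + 3 = 15 ≤ 24, value 3 + 16 + 14 = 33.
crate E + crate H + crate G: weight 7 + 10 + 3 = 20 ≤ 24, value 14 + 16 + 14 = 44.
crate E + crate A + crate H + crate G: weight 7 + 2 + 10 + 3 = 22 ≤ 24, value 14 + 3 + 16 + 14 = 47.
Best is crate E, crate A, crate H, and crate G with total value 47.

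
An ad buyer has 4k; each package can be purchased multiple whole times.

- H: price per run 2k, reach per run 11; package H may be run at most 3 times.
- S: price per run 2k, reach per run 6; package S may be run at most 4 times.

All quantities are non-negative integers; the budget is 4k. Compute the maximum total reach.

2×H: price 4 ≤ 4, reach 2·11 = 22.
1×H and 1×S: price 4 ≤ 4, reach 1·11 + 1·6 = 17.
Best is 22.

22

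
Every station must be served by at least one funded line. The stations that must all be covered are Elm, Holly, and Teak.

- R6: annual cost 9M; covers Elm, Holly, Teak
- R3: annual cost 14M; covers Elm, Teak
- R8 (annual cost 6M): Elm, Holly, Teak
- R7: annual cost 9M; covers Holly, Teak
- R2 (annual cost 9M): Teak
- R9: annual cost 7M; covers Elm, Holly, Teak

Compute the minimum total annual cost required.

This is a weighted set-cover instance.
R8 alone covers Elm, Holly, Teak — every station.
Total annual cost: 6.
No cover costs less than 6.

6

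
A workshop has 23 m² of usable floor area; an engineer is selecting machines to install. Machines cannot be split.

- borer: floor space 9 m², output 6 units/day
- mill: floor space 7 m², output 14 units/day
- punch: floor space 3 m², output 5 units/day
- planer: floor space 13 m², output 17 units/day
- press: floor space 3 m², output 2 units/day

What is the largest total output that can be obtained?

Treat it as a binary knapsack problem.
mill + planer: floor space 7 + 13 = 20 ≤ 23, output 14 + 17 = 31.
mill + punch + planer: floor space 7 + 3 + 13 = 23 ≤ 23, output 14 + 5 + 17 = 36.
mill + planer + press: floor space 7 + 13 + 3 = 23 ≤ 23, output 14 + 17 + 2 = 33.
Best is mill, punch, and planer with total output 36.

36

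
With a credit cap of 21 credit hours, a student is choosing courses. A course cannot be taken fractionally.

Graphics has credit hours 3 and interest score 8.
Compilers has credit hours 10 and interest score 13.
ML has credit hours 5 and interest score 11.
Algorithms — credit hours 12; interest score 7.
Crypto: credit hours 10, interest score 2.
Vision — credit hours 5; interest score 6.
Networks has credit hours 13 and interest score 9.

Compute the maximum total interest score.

32

Allowing fractional choices, the relaxed optimum would be about 35.6, but courses are indivisible.
Compilers + ML + Vision: credit hours 10 + 5 + 5 = 20 ≤ 21, interest score 13 + 11 + 6 = 30.
Graphics + ML + Networks: credit hours 3 + 5 + 13 = 21 ≤ 21, interest score 8 + 11 + 9 = 28.
Graphics + Compilers + ML: credit hours 3 + 10 + 5 = 18 ≤ 21, interest score 8 + 13 + 11 = 32.
Best is Graphics, Compilers, and ML with total interest score 32.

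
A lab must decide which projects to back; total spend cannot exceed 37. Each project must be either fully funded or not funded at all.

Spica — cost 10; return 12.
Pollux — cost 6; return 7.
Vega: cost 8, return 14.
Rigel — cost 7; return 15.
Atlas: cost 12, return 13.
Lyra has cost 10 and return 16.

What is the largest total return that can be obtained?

58

Vega + Rigel + Atlas + Lyra: cost 8 + 7 + 12 + 10 = 37 ≤ 37, return 14 + 15 + 13 + 16 = 58.
Spica + Vega + Rigel + Lyra: cost 10 + 8 + 7 + 10 = 35 ≤ 37, return 12 + 14 + 15 + 16 = 57.
Spica + Vega + Rigel + Atlas: cost 10 + 8 + 7 + 12 = 37 ≤ 37, return 12 + 14 + 15 + 13 = 54.
Best is Vega, Rigel, Atlas, and Lyra with total return 58.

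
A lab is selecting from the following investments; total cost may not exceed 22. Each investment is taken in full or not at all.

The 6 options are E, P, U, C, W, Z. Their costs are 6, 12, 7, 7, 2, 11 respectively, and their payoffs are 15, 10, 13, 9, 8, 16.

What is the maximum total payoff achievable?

45

Treat it as a binary knapsack problem.
E + W + Z: cost 6 + 2 + 11 = 19 ≤ 22, payoff 15 + 8 + 16 = 39.
E + U + C + W: cost 6 + 7 + 7 + 2 = 22 ≤ 22, payoff 15 + 13 + 9 + 8 = 45.
Best is E, U, C, and W with total payoff 45.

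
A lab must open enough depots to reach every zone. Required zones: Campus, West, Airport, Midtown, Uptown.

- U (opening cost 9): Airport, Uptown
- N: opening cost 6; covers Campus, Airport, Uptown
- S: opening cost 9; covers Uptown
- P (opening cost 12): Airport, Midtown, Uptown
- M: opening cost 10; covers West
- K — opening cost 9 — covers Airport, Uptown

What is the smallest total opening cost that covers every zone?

Choose N, P, and M: together they cover Campus, West, Airport, Midtown, Uptown — every zone.
Total opening cost: 6 + 12 + 10 = 28.

28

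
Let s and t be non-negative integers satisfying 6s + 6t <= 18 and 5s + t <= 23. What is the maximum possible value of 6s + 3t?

18

(s,t)=(3,0) is feasible, giving 18.
(s,t)=(2,1) is feasible, giving 15.
(s,t)=(2,0) is feasible, giving 12.
Maximum is 18 at (s,t)=(3,0).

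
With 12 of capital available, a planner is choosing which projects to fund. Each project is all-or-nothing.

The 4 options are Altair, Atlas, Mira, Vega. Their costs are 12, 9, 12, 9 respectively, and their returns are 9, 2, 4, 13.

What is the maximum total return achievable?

13

Treat it as a binary knapsack problem.
Allowing fractional choices, the relaxed optimum would be about 15.2, but projects are indivisible.
Vega: cost 9 ≤ 12, return 13.
Altair: cost 12 ≤ 12, return 9.
Mira: cost 12 ≤ 12, return 4.
Best is Vega with total return 13.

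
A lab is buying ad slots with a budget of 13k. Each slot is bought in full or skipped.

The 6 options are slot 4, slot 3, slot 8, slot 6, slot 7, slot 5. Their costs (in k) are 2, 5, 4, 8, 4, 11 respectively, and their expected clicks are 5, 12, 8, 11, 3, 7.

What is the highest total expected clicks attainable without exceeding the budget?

slot 4 + slot 3 + slot 8: cost 2 + 5 + 4 = 11 ≤ 13, expected clicks 5 + 12 + 8 = 25.
slot 3 + slot 6: cost 5 + 8 = 13 ≤ 13, expected clicks 12 + 11 = 23.
Best is slot 4, slot 3, and slot 8 with total expected clicks 25.

25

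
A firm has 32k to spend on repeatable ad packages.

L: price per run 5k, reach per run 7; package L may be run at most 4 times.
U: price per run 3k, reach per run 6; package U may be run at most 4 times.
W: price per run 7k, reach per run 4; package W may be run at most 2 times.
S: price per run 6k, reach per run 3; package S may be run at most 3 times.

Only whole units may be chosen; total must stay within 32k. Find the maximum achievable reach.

52

U has the best ratio (6/3); taking only U gives at most 4×6 = 24 (stopped by the supply cap of 4).
Mixing does better — 4×L and 4×U: price 32 ≤ 32, reach 4·7 + 4·6 = 52.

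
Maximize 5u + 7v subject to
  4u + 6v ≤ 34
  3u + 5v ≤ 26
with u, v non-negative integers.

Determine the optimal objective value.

(u,v)=(7,1) is feasible, giving 42.
(u,v)=(8,0) is feasible, giving 40.
No feasible integer point exceeds 42.

42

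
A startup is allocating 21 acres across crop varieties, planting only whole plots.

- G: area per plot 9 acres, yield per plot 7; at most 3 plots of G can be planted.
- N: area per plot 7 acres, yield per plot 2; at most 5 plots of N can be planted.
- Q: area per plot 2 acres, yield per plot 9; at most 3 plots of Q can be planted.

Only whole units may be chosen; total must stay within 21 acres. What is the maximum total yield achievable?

34

Q has the best ratio (9/2); taking only Q gives at most 3×9 = 27 (stopped by the supply cap of 3).
Mixing does better — 1×G and 3×Q: area 15 ≤ 21, yield 1·7 + 3·9 = 34.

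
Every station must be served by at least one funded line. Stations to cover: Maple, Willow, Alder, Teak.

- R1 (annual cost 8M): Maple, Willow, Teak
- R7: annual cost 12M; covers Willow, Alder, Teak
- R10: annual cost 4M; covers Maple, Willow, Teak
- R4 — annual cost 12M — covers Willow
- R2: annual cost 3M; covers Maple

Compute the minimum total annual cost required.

The greedy cost-per-new-station heuristic would pick R10 and R7 for 16, but a cheaper cover exists.
Choose R7 and R2: together they cover Maple, Willow, Alder, Teak — every station.
Total annual cost: 12 + 3 = 15.
No cover costs less than 15.

15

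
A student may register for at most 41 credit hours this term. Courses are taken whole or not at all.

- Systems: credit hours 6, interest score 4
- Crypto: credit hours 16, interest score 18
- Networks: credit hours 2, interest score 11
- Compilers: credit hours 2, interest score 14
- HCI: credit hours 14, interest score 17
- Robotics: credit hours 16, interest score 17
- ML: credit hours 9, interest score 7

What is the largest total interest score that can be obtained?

Systems + Networks + Compilers + HCI + Robotics: credit hours 6 + 2 + 2 + 14 + 16 = 40 ≤ 41, interest score 4 + 11 + 14 + 17 + 17 = 63.
Systems + Crypto + Networks + Compilers + HCI: credit hours 6 + 16 + 2 + 2 + 14 = 40 ≤ 41, interest score 4 + 18 + 11 + 14 + 17 = 64.
Crypto + Networks + Compilers + HCI: credit hours 16 + 2 + 2 + 14 = 34 ≤ 41, interest score 18 + 11 + 14 + 17 = 60.
Best is Systems, Crypto, Networks, Compilers, and HCI with total interest score 64.

64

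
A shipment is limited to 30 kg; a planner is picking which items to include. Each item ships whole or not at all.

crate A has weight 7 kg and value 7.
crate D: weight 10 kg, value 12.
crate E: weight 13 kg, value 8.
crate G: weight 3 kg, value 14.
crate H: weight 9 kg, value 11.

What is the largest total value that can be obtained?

44

Allowing fractional choices, the relaxed optimum would be about 44.6, but items are indivisible.
crate A + crate D + crate G + crate H: weight 7 + 10 + 3 + 9 = 29 ≤ 30, value 7 + 12 + 14 + 11 = 44.
crate D + crate G + crate H: weight 10 + 3 + 9 = 22 ≤ 30, value 12 + 14 + 11 = 37.
Best is crate A, crate D, crate G, and crate H with total value 44.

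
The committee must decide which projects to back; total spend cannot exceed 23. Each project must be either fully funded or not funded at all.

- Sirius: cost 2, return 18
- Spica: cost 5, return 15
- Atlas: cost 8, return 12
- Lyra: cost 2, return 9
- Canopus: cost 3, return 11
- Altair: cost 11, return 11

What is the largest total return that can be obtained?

65

This is an integer program with binary decision variables.
Allowing fractional choices, the relaxed optimum would be about 68.0, but projects are indivisible.
Sirius + Spica + Atlas + Canopus: cost 2 + 5 + 8 + 3 = 18 ≤ 23, return 18 + 15 + 12 + 11 = 56.
Sirius + Spica + Lyra + Canopus + Altair: cost 2 + 5 + 2 + 3 + 11 = 23 ≤ 23, return 18 + 15 + 9 + 11 + 11 = 64.
Sirius + Spica + Atlas + Lyra + Canopus: cost 2 + 5 + 8 + 2 + 3 = 20 ≤ 23, return 18 + 15 + 12 + 9 + 11 = 65.
Best is Sirius, Spica, Atlas, Lyra, and Canopus with total return 65.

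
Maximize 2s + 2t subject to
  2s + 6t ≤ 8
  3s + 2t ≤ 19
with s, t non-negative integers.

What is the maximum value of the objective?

(s,t)=(4,0): 2·4+6·0=8≤8, 3·4+2·0=12≤19, objective 8.
(s,t)=(3,0): 2·3+6·0=6≤8, 3·3+2·0=9≤19, objective 6.
Maximum is 8 at (s,t)=(4,0).

8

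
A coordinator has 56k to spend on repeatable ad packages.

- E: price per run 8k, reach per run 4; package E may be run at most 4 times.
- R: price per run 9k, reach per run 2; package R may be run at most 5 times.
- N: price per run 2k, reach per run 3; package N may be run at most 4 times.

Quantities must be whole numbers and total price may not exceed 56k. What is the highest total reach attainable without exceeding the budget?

N has the best ratio (3/2); taking only N gives at most 4×3 = 12 (stopped by the supply cap of 4).
Mixing does better — 4×E, 1×R, and 4×N: price 49 ≤ 56, reach 4·4 + 1·2 + 4·3 = 30.

30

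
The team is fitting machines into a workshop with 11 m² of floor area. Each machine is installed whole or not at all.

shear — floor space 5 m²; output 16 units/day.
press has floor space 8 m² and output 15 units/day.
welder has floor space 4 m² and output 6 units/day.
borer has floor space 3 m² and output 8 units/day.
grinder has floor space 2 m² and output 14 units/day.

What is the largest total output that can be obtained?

38

Take shear, borer, and grinder: floor space 5 + 3 + 2 = 10 ≤ 11, output 16 + 8 + 14 = 38.
No other feasible combination does better.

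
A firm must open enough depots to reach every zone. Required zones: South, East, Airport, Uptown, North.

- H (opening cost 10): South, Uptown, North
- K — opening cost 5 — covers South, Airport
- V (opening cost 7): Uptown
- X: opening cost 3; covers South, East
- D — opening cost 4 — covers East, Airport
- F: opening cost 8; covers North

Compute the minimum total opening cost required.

The greedy cost-per-new-zone heuristic would pick X, D, and H for 17, but a cheaper cover exists.
Choose H and D: together they cover South, East, Airport, Uptown, North — every zone.
Total opening cost: 10 + 4 = 14.
No cover costs less than 14.

14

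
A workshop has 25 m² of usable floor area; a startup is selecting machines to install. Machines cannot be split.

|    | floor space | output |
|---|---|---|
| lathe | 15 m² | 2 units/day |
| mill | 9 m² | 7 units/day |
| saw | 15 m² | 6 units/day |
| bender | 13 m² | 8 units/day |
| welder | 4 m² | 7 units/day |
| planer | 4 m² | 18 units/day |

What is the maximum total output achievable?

33

Treat it as a binary knapsack problem.
Take bender, welder, and planer: floor space 13 + 4 + 4 = 21 ≤ 25, output 8 + 7 + 18 = 33.
No other feasible combination does better.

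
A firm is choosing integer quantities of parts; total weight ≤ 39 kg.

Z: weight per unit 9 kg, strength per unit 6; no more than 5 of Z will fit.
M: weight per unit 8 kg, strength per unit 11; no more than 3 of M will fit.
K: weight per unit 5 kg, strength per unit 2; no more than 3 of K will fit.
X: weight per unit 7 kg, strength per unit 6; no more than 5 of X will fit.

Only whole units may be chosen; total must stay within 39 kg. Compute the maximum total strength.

45

M has the best ratio (11/8); taking only M gives at most 3×11 = 33 (stopped by the supply cap of 3).
Mixing does better — 3×M and 2×X: weight 38 ≤ 39, strength 3·11 + 2·6 = 45.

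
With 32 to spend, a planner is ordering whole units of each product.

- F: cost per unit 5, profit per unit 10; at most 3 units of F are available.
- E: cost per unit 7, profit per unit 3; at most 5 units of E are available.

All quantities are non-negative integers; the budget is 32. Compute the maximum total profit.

F has the best ratio (10/5); taking only F gives at most 3×10 = 30 (stopped by the supply cap of 3).
Mixing does better — 3×F and 2×E: cost 29 ≤ 32, profit 3·10 + 2·3 = 36.

36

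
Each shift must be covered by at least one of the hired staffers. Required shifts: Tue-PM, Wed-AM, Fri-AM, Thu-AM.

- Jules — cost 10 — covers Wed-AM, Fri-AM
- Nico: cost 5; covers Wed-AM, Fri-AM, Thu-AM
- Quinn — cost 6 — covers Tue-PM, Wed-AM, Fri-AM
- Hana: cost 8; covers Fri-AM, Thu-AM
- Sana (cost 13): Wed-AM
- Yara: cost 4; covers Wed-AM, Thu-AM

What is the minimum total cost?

10

The greedy cost-per-new-shift heuristic would pick Nico and Quinn for 11, but a cheaper cover exists.
Choose Quinn and Yara: together they cover Tue-PM, Wed-AM, Fri-AM, Thu-AM — every shift.
Total cost: 6 + 4 = 10.
No cover costs less than 10.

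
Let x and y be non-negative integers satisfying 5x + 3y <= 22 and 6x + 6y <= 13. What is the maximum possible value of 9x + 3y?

18

The continuous relaxation peaks at (2.17, 0) with value 19.50; rounding to a feasible lattice point costs some objective.
(x,y)=(2,0) is feasible, giving 18.
(x,y)=(1,1) is feasible, giving 12.
(x,y)=(1,0) is feasible, giving 9.
No feasible integer point exceeds 18.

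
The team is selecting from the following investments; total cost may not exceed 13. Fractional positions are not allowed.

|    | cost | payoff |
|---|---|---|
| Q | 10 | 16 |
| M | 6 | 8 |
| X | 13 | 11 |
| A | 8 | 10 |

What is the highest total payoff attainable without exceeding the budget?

This is an integer program with binary decision variables.
Allowing fractional choices, the relaxed optimum would be about 20.0, but investments are indivisible.
A: cost 8 ≤ 13, payoff 10.
Q: cost 10 ≤ 13, payoff 16.
X: cost 13 ≤ 13, payoff 11.
Best is Q with total payoff 16.

16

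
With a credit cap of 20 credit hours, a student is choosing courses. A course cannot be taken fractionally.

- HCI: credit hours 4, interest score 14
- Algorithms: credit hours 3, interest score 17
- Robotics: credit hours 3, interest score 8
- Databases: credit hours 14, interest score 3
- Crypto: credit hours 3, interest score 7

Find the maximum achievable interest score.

Allowing fractional choices, the relaxed optimum would be about 47.5, but courses are indivisible.
HCI + Algorithms + Robotics: credit hours 4 + 3 + 3 = 10 ≤ 20, interest score 14 + 17 + 8 = 39.
HCI + Algorithms + Robotics + Crypto: credit hours 4 + 3 + 3 + 3 = 13 ≤ 20, interest score 14 + 17 + 8 + 7 = 46.
Best is HCI, Algorithms, Robotics, and Crypto with total interest score 46.

46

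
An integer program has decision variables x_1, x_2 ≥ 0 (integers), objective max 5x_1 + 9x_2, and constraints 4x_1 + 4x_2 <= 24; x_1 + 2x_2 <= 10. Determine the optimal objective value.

(x_1,x_2)=(2,4): 4·2+4·4=24≤24, 1·2+2·4=10≤10, objective 46.
(x_1,x_2)=(3,3): 4·3+4·3=24≤24, 1·3+2·3=9≤10, objective 42.
(x_1,x_2)=(1,4): 4·1+4·4=20≤24, 1·1+2·4=9≤10, objective 41.
No feasible integer point exceeds 46.

46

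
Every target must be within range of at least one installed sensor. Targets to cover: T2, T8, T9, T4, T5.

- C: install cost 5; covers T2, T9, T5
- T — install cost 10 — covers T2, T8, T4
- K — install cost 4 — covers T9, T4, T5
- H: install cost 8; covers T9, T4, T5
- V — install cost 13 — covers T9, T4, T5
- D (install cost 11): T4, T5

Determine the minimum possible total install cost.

The greedy cost-per-new-target heuristic would pick K, C, and T for 19, but a cheaper cover exists.
Choose T and K: together they cover T2, T8, T9, T4, T5 — every target.
Total install cost: 10 + 4 = 14.
No cover costs less than 14.

14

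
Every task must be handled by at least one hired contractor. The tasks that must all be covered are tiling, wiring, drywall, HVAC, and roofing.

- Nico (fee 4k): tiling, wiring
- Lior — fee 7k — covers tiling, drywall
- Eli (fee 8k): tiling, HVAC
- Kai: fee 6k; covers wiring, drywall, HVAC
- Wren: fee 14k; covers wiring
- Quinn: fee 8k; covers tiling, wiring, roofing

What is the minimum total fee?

14

The greedy cost-per-new-task heuristic would pick Nico, Kai, and Quinn for 18, but a cheaper cover exists.
Choose Kai and Quinn: together they cover tiling, wiring, drywall, HVAC, roofing — every task.
Total fee: 6 + 8 = 14.
No cover costs less than 14.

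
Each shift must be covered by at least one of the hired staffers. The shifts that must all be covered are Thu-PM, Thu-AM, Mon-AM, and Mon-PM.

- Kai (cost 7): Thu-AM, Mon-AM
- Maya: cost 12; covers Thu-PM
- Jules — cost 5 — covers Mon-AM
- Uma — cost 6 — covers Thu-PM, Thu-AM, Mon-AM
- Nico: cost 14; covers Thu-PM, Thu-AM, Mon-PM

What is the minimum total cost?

The greedy cost-per-new-shift heuristic would pick Uma and Nico for 20, but a cheaper cover exists.
Choose Jules and Nico: together they cover Thu-PM, Thu-AM, Mon-AM, Mon-PM — every shift.
Total cost: 5 + 14 = 19.
No cover costs less than 19.

19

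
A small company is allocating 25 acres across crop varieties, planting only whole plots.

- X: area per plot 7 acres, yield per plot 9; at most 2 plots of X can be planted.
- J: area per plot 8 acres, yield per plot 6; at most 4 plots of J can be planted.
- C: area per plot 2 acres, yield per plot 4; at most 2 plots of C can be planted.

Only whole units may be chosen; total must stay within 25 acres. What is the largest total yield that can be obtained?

28

2×X and 2×C: area 18 ≤ 25, yield 2·9 + 2·4 = 26.
2×X, 1×J, and 1×C: area 24 ≤ 25, yield 2·9 + 1·6 + 1·4 = 28.
Best is 28.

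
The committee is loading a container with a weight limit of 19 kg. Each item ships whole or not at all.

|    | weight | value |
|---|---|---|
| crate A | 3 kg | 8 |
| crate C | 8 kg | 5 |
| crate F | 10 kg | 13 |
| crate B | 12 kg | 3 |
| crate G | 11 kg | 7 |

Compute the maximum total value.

crate C + crate F: weight 8 + 10 = 18 ≤ 19, value 5 + 13 = 18.
crate A + crate G: weight 3 + 11 = 14 ≤ 19, value 8 + 7 = 15.
crate A + crate F: weight 3 + 10 = 13 ≤ 19, value 8 + 13 = 21.
Best is crate A and crate F with total value 21.

21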